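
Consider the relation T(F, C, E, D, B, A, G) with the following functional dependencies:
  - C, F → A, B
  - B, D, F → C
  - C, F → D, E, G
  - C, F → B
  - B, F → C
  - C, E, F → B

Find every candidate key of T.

{B, F}, {C, F}

{F} never appears on the right of any FD, so every key must include it.
Closure of {B, F} is {A, B, C, D, E, F, G}, the whole schema; {B, F} is a candidate key.
Closure of {C, F} is {A, B, C, D, E, F, G}, the whole schema; {C, F} is a candidate key.
These are minimal and exhaustive — every other superkey contains one of them.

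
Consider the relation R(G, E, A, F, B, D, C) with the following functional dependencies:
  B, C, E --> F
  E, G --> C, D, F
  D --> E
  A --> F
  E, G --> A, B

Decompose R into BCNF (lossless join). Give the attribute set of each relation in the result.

{A, B, C, D, G}; {B, C, E, F}; {D, E}

Candidate keys of the original relation: {D, G}, {E, G}.
In {A, B, C, D, E, F, G}, {B, C, E} is not a superkey ({B, C, E}⁺ restricted to this set is {B, C, E, F}), so split on B, C, E --> F into {B, C, E, F} and {A, B, C, D, E, G}.
{B, C, E, F} has no BCNF violation.
In {A, B, C, D, E, G}, {D} is not a superkey ({D}⁺ restricted to this set is {D, E}), so split on D --> E into {D, E} and {A, B, C, D, G}.
{D, E} has no BCNF violation.
{A, B, C, D, G} has no BCNF violation.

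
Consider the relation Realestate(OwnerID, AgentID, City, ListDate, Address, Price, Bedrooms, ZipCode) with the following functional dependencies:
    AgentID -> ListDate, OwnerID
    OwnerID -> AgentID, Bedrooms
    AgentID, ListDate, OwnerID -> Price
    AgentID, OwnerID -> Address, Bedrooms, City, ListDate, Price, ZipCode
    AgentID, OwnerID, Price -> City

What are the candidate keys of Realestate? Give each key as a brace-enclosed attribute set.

{AgentID}, {OwnerID}

{AgentID}⁺ = {Address, AgentID, Bedrooms, City, ListDate, OwnerID, Price, ZipCode}, which is every attribute, so {AgentID} is a candidate key.
{OwnerID}⁺ = {Address, AgentID, Bedrooms, City, ListDate, OwnerID, Price, ZipCode}, which is every attribute, so {OwnerID} is a candidate key.
No proper subset of any of these is a key, and no other minimal superkey exists.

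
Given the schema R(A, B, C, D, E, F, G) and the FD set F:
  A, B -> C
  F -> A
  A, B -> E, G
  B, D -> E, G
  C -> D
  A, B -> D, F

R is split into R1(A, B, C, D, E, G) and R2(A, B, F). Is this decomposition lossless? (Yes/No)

Yes

Common attributes: {A, B}; their closure is {A, B, C, D, E, F, G}.
Since R1 ⊆ {A, B, C, D, E, F, G}, the intersection is a superkey of R1; the decomposition is lossless.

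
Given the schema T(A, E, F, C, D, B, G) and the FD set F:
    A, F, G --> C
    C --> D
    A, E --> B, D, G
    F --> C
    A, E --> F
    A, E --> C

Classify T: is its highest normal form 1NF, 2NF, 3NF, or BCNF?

Candidate key: {A, E}. Prime attributes: {A, E}.
A, F, G --> C breaks BCNF: {A, F, G}⁺ = {A, C, D, F, G}, so {A, F, G} is not a superkey.
Because {C} is non-prime and the left side of A, F, G --> C is not a superkey, the relation is not in 3NF.
Checking every proper subset of each key, none determines a non-prime attribute — 2NF is satisfied.

2NF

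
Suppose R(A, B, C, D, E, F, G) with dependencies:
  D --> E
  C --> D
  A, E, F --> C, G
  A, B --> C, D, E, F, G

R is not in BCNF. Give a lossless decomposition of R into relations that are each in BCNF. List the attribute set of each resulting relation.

{A, B, C, F}; {A, C, F, G}; {C, D}; {D, E}

Candidate key of the original relation: {A, B}.
{A, B, C, D, E, F, G}: {D} determines {D, E} here but is not a superkey — split on D --> E, giving {D, E} and {A, B, C, D, F, G}.
{D, E} is in BCNF.
{A, B, C, D, F, G}: {C} determines {C, D} here but is not a superkey — split on C --> D, giving {C, D} and {A, B, C, F, G}.
{C, D} is in BCNF.
{A, B, C, F, G}: {A, C, F} determines {A, C, F, G} here but is not a superkey — split on A, C, F --> G, giving {A, C, F, G} and {A, B, C, F}.
{A, C, F, G} is in BCNF.
{A, B, C, F} is in BCNF.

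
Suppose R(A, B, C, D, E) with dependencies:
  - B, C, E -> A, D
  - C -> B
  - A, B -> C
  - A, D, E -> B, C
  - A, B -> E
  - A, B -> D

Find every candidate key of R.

{A, B}⁺ = {A, B, C, D, E} — all of the relation — so {A, B} is a candidate key.
{A, C}⁺ = {A, B, C, D, E} — all of the relation — so {A, C} is a candidate key.
{C, E}⁺ = {A, B, C, D, E} — all of the relation — so {C, E} is a candidate key.
{A, D, E}⁺ = {A, B, C, D, E} — all of the relation — so {A, D, E} is a candidate key.
Any other superkey properly contains one of these, so there are no further candidate keys.

{A, B}, {A, C}, {A, D, E}, {C, E}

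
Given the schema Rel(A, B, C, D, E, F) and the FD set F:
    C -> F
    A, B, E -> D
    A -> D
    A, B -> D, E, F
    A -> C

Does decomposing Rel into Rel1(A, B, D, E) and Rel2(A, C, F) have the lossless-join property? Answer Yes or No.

Yes

Rel1 ∩ Rel2 = {A}; its closure under F is {A, C, D, F}.
Rel2 is contained in that closure, so Rel1 ∩ Rel2 -> Rel2 holds and the join is lossless.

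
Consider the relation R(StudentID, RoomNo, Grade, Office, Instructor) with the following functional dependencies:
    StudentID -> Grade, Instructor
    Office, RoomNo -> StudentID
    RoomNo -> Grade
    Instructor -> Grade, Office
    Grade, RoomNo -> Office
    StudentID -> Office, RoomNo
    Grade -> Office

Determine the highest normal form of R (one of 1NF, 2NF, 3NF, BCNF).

Candidate keys: {RoomNo}, {StudentID}. Prime attributes: {RoomNo, StudentID}.
For Instructor -> Grade, Office we have {Instructor}⁺ = {Grade, Instructor, Office}; {Instructor} is not a superkey, so BCNF fails.
Instructor -> Grade, Office determines the non-prime attributes {Grade, Office} from a non-superkey — 3NF is violated.
Every candidate key is a single attribute, so no partial dependency is possible; 2NF holds.

2NF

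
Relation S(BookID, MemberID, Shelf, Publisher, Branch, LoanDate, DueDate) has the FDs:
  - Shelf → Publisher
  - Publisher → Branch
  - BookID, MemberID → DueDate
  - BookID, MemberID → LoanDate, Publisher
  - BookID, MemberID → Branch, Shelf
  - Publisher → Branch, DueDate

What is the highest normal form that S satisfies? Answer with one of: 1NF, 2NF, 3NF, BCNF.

Candidate key: {BookID, MemberID}. Prime attributes: {BookID, MemberID}.
For Shelf → Publisher we have {Shelf}⁺ = {Branch, DueDate, Publisher, Shelf}; {Shelf} is not a superkey, so BCNF fails.
Because {Publisher} is non-prime and the left side of Shelf → Publisher is not a superkey, the relation is not in 3NF.
No non-prime attribute depends on a proper subset of any candidate key, so 2NF holds.

2NF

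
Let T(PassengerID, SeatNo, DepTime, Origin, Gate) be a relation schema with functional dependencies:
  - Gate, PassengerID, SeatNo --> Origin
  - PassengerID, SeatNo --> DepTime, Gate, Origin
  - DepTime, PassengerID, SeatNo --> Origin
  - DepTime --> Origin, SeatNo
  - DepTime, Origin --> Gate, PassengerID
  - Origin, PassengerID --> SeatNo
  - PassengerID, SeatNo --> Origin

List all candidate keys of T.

{DepTime}⁺ = {DepTime, Gate, Origin, PassengerID, SeatNo}, which is every attribute, so {DepTime} is a candidate key.
{Origin, PassengerID}⁺ = {DepTime, Gate, Origin, PassengerID, SeatNo}, which is every attribute, so {Origin, PassengerID} is a candidate key.
{PassengerID, SeatNo}⁺ = {DepTime, Gate, Origin, PassengerID, SeatNo}, which is every attribute, so {PassengerID, SeatNo} is a candidate key.
These are minimal and exhaustive — every other superkey contains one of them.

{DepTime}, {Origin, PassengerID}, {PassengerID, SeatNo}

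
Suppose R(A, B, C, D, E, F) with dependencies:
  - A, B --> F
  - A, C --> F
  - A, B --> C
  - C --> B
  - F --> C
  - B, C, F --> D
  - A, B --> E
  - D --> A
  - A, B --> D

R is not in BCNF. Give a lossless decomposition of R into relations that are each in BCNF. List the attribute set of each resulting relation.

{A, D}; {B, C}; {C, D, E, F}

Candidate keys of the original relation: {A, B}, {A, C}, {B, D}, {C, D}, {F}.
{A, B, C, D, E, F}: {C} determines {B, C} here but is not a superkey — split on C --> B, giving {B, C} and {A, C, D, E, F}.
{B, C}: every determinant is a superkey — BCNF.
{A, C, D, E, F}: {D} determines {A, D} here but is not a superkey — split on D --> A, giving {A, D} and {C, D, E, F}.
{A, D}: every determinant is a superkey — BCNF.
{C, D, E, F}: every determinant is a superkey — BCNF.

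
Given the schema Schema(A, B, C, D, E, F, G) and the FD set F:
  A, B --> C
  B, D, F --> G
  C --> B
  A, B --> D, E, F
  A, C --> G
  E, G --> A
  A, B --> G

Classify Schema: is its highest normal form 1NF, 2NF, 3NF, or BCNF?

Candidate keys: {A, B}, {A, C}, {B, D, E, F}, {B, E, G}, {C, D, E, F}, {C, E, G}. Prime attributes: {A, B, C, D, E, F, G}.
For B, D, F --> G we have {B, D, F}⁺ = {B, D, F, G}; {B, D, F} is not a superkey, so BCNF fails.
Since {G} ⊆ prime attributes and every other non-superkey FD also has a prime right side, the schema is in 3NF.

3NF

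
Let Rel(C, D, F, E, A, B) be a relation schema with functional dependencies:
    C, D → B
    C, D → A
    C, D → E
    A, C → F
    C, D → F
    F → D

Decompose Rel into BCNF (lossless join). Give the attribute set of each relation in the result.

{A, B, C, E, F}; {D, F}

Candidate keys of the original relation: {A, C}, {C, D}, {C, F}.
Within {A, B, C, D, E, F}: {F}⁺ ∩ {A, B, C, D, E, F} = {D, F}, not the whole set, so F → D violates BCNF; decompose into {D, F} and {A, B, C, E, F}.
{D, F} is in BCNF.
{A, B, C, E, F} is in BCNF.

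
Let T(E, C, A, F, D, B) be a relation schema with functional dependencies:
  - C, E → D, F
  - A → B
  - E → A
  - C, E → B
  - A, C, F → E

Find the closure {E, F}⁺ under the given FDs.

Start with {E, F}.
E → A applies; add {A} → now {A, E, F}.
A → B applies; add {B} → now {A, B, E, F}.
No further FD applies.

{A, B, E, F}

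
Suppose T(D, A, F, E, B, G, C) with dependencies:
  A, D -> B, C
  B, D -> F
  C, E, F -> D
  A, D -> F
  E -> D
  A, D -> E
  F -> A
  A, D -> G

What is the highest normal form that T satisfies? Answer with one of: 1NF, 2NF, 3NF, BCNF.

3NF

Candidate keys: {A, D}, {A, E}, {B, D}, {B, E}, {D, F}, {E, F}. Prime attributes: {A, B, D, E, F}.
E -> D breaks BCNF: {E}⁺ = {D, E}, so {E} is not a superkey.
Since {D} ⊆ prime attributes and every other non-superkey FD also has a prime right side, the schema is in 3NF.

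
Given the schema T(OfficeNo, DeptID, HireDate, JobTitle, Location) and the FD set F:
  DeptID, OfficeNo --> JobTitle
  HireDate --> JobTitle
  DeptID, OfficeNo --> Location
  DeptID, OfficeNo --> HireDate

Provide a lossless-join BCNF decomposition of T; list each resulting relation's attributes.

{DeptID, HireDate, Location, OfficeNo}; {HireDate, JobTitle}

Candidate key of the original relation: {DeptID, OfficeNo}.
{DeptID, HireDate, JobTitle, Location, OfficeNo}: {HireDate} determines {HireDate, JobTitle} here but is not a superkey — split on HireDate --> JobTitle, giving {HireDate, JobTitle} and {DeptID, HireDate, Location, OfficeNo}.
{HireDate, JobTitle} has no BCNF violation.
{DeptID, HireDate, Location, OfficeNo} has no BCNF violation.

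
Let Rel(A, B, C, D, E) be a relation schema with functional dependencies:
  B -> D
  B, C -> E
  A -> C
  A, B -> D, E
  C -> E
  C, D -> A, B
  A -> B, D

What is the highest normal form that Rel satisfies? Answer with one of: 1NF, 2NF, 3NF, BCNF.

Candidate keys: {A}, {B, C}, {C, D}. Prime attributes: {A, B, C, D}.
For B -> D we have {B}⁺ = {B, D}; {B} is not a superkey, so BCNF fails.
C -> E determines the non-prime attribute {E} from a non-superkey — 3NF is violated.
{C} is a proper subset of the key {B, C}, and {C}⁺ contains the non-prime attribute {E} — a partial dependency, so 2NF is violated.

1NF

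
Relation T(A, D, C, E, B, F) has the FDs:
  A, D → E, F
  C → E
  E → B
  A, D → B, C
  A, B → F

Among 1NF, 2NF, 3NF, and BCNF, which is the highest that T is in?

2NF

Candidate key: {A, D}. Prime attributes: {A, D}.
For C → E we have {C}⁺ = {B, C, E}; {C} is not a superkey, so BCNF fails.
C → E has non-prime {E} on the right and a non-superkey on the left, so 3NF fails.
No non-prime attribute depends on a proper subset of any candidate key, so 2NF holds.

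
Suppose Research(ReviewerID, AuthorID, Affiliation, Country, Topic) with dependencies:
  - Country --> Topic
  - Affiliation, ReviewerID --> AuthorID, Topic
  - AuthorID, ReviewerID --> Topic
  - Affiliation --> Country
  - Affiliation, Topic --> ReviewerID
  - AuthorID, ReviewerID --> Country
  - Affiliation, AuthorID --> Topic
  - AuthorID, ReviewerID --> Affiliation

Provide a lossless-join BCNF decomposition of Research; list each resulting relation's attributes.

Candidate keys of the original relation: {Affiliation}, {AuthorID, ReviewerID}.
In {Affiliation, AuthorID, Country, ReviewerID, Topic}, {Country} is not a superkey ({Country}⁺ restricted to this set is {Country, Topic}), so split on Country --> Topic into {Country, Topic} and {Affiliation, AuthorID, Country, ReviewerID}.
{Country, Topic}: every determinant is a superkey — BCNF.
{Affiliation, AuthorID, Country, ReviewerID}: every determinant is a superkey — BCNF.

{Affiliation, AuthorID, Country, ReviewerID}; {Country, Topic}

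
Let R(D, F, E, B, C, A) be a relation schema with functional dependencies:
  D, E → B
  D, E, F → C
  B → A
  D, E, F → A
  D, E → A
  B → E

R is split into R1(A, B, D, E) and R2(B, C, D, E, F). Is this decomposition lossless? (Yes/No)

Common attributes: {B, D, E}; their closure is {A, B, D, E}.
R1 is contained in that closure, so R1 ∩ R2 → R1 holds and the join is lossless.

Yes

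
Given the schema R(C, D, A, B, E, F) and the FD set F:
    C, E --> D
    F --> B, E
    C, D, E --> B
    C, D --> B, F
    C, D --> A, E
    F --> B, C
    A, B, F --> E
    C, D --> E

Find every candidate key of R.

{F}⁺ = {A, B, C, D, E, F}, which is every attribute, so {F} is a candidate key.
{C, D}⁺ = {A, B, C, D, E, F}, which is every attribute, so {C, D} is a candidate key.
{C, E}⁺ = {A, B, C, D, E, F}, which is every attribute, so {C, E} is a candidate key.
Any other superkey properly contains one of these, so there are no further candidate keys.

{C, D}, {C, E}, {F}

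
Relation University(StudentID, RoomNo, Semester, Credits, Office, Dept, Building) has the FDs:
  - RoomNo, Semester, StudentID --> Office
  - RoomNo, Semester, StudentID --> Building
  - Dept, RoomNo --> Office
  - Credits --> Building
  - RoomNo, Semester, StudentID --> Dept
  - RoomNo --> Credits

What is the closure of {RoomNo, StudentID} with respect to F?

{Building, Credits, RoomNo, StudentID}

Start with {RoomNo, StudentID}.
RoomNo --> Credits applies; add {Credits} → now {Credits, RoomNo, StudentID}.
Credits --> Building applies; add {Building} → now {Building, Credits, RoomNo, StudentID}.
No further FD applies.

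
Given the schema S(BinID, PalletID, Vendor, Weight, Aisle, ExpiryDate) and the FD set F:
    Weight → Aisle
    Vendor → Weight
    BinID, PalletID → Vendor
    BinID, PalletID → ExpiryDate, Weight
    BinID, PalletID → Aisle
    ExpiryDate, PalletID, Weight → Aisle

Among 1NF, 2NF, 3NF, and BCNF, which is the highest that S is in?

Candidate key: {BinID, PalletID}. Prime attributes: {BinID, PalletID}.
Weight → Aisle: {Weight}⁺ = {Aisle, Weight}, which is not all of the attributes, so the left side is not a superkey — BCNF is violated.
Weight → Aisle determines the non-prime attribute {Aisle} from a non-superkey — 3NF is violated.
No non-prime attribute depends on a proper subset of any candidate key, so 2NF holds.

2NF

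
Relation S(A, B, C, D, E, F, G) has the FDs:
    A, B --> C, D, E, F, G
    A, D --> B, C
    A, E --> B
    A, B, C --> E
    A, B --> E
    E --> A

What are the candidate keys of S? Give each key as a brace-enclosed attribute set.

{A, B}, {A, D}, {E}

{E}⁺ = {A, B, C, D, E, F, G} — all of the relation — so {E} is a candidate key.
{A, B}⁺ = {A, B, C, D, E, F, G} — all of the relation — so {A, B} is a candidate key.
{A, D}⁺ = {A, B, C, D, E, F, G} — all of the relation — so {A, D} is a candidate key.
Any other superkey properly contains one of these, so there are no further candidate keys.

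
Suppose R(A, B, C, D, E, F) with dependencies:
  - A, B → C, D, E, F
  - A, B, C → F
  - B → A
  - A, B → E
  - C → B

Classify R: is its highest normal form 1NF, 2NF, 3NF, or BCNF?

Candidate keys: {B}, {C}. Prime attributes: {B, C}.
Every FD has a superkey on the left, so the relation is in BCNF.

BCNF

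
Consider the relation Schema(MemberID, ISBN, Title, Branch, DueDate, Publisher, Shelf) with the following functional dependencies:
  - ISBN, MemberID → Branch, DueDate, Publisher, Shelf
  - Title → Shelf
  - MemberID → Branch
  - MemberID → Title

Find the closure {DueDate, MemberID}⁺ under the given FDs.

{Branch, DueDate, MemberID, Shelf, Title}

Start with {DueDate, MemberID}.
MemberID → Branch applies; add {Branch} → now {Branch, DueDate, MemberID}.
MemberID → Title applies; add {Title} → now {Branch, DueDate, MemberID, Title}.
Title → Shelf applies; add {Shelf} → now {Branch, DueDate, MemberID, Shelf, Title}.
No further FD applies.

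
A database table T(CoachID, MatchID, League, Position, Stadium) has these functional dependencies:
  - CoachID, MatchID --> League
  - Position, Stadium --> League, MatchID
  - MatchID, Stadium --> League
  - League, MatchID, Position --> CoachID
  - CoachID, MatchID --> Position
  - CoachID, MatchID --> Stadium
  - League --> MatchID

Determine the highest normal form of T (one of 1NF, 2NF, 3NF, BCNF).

Candidate keys: {CoachID, League}, {CoachID, MatchID}, {League, Position}, {Position, Stadium}. Prime attributes: {CoachID, League, MatchID, Position, Stadium}.
For MatchID, Stadium --> League we have {MatchID, Stadium}⁺ = {League, MatchID, Stadium}; {MatchID, Stadium} is not a superkey, so BCNF fails.
Its right-hand attributes {League} are all prime, as are those of every other non-superkey FD — the relation is in 3NF.

3NF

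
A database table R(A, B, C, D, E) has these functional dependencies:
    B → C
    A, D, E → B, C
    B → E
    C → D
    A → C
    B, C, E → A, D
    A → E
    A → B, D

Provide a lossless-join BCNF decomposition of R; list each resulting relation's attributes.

{A, B, C, E}; {C, D}

Candidate keys of the original relation: {A}, {B}.
Within {A, B, C, D, E}: {C}⁺ ∩ {A, B, C, D, E} = {C, D}, not the whole set, so C → D violates BCNF; decompose into {C, D} and {A, B, C, E}.
{C, D}: every determinant is a superkey — BCNF.
{A, B, C, E}: every determinant is a superkey — BCNF.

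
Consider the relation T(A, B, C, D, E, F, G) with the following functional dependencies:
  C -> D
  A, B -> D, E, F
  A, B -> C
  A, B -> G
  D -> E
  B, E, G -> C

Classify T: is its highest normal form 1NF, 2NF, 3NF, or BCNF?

2NF

Candidate key: {A, B}. Prime attributes: {A, B}.
C -> D: {C}⁺ = {C, D, E}, which is not all of the attributes, so the left side is not a superkey — BCNF is violated.
Because {D} is non-prime and the left side of C -> D is not a superkey, the relation is not in 3NF.
No proper subset of a key has a non-prime attribute in its closure, so there is no partial dependency; 2NF holds.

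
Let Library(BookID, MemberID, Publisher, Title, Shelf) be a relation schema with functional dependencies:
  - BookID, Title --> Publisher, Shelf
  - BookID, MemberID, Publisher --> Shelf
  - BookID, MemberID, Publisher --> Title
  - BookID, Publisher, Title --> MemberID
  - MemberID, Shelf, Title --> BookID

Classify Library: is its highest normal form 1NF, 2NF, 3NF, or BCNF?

Candidate keys: {BookID, MemberID, Publisher}, {BookID, Title}, {MemberID, Shelf, Title}. Prime attributes: {BookID, MemberID, Publisher, Shelf, Title}.
The left-hand side of every FD is a superkey, so BCNF is satisfied.

BCNF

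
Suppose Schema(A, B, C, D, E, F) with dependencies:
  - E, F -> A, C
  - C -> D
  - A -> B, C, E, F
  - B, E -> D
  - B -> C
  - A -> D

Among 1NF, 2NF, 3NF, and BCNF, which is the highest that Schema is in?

2NF

Candidate keys: {A}, {E, F}. Prime attributes: {A, E, F}.
For C -> D we have {C}⁺ = {C, D}; {C} is not a superkey, so BCNF fails.
Because {D} is non-prime and the left side of C -> D is not a superkey, the relation is not in 3NF.
No proper subset of a key has a non-prime attribute in its closure, so there is no partial dependency; 2NF holds.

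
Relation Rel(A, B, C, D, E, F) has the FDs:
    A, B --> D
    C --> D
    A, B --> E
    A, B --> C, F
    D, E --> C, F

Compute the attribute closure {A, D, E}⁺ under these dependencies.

Start with {A, D, E}.
D, E --> C, F applies; add {C, F} → now {A, C, D, E, F}.
No further FD applies.

{A, C, D, E, F}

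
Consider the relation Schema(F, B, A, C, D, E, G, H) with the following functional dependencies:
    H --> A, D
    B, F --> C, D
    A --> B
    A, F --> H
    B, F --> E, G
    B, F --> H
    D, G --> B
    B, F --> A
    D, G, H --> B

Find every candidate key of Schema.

{A, F}, {B, F}, {D, F, G}, {F, H}

No FD produces {F}, so it must be in every candidate key.
{A, F}⁺ = {A, B, C, D, E, F, G, H} — all of the relation — so {A, F} is a candidate key.
{B, F}⁺ = {A, B, C, D, E, F, G, H} — all of the relation — so {B, F} is a candidate key.
{F, H}⁺ = {A, B, C, D, E, F, G, H} — all of the relation — so {F, H} is a candidate key.
{D, F, G}⁺ = {A, B, C, D, E, F, G, H} — all of the relation — so {D, F, G} is a candidate key.
These are minimal and exhaustive — every other superkey contains one of them.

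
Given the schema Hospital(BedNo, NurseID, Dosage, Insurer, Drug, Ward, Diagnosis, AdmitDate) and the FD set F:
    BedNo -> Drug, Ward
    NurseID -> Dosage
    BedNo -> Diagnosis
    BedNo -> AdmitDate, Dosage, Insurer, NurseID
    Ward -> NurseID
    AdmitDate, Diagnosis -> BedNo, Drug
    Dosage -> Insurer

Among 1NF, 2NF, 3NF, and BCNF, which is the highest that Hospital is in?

2NF

Candidate keys: {AdmitDate, Diagnosis}, {BedNo}. Prime attributes: {AdmitDate, BedNo, Diagnosis}.
NurseID -> Dosage: {NurseID}⁺ = {Dosage, Insurer, NurseID}, which is not all of the attributes, so the left side is not a superkey — BCNF is violated.
NurseID -> Dosage has non-prime {Dosage} on the right and a non-superkey on the left, so 3NF fails.
No proper subset of a key has a non-prime attribute in its closure, so there is no partial dependency; 2NF holds.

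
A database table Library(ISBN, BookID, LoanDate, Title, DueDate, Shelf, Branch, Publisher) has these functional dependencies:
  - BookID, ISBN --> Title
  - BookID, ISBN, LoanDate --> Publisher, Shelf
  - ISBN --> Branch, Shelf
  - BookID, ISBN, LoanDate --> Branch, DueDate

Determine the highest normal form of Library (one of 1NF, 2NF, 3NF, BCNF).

Candidate key: {BookID, ISBN, LoanDate}. Prime attributes: {BookID, ISBN, LoanDate}.
For BookID, ISBN --> Title we have {BookID, ISBN}⁺ = {BookID, Branch, ISBN, Shelf, Title}; {BookID, ISBN} is not a superkey, so BCNF fails.
BookID, ISBN --> Title has non-prime {Title} on the right and a non-superkey on the left, so 3NF fails.
{ISBN} is a proper subset of the key {BookID, ISBN, LoanDate}, and {ISBN}⁺ contains the non-prime attributes {Branch, Shelf} — a partial dependency, so 2NF is violated.

1NF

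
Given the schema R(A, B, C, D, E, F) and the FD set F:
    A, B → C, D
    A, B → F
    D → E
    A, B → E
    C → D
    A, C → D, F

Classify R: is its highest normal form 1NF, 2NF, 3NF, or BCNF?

2NF

Candidate key: {A, B}. Prime attributes: {A, B}.
D → E: {D}⁺ = {D, E}, which is not all of the attributes, so the left side is not a superkey — BCNF is violated.
D → E determines the non-prime attribute {E} from a non-superkey — 3NF is violated.
Checking every proper subset of each key, none determines a non-prime attribute — 2NF is satisfied.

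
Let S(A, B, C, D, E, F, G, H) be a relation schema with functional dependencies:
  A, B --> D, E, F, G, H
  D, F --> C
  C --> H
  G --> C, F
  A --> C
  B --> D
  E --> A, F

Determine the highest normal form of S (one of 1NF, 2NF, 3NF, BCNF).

1NF

Candidate keys: {A, B}, {B, E}. Prime attributes: {A, B, E}.
For D, F --> C we have {D, F}⁺ = {C, D, F, H}; {D, F} is not a superkey, so BCNF fails.
D, F --> C has non-prime {C} on the right and a non-superkey on the left, so 3NF fails.
{A} is a proper subset of the key {A, B}, and {A}⁺ contains the non-prime attributes {C, H} — a partial dependency, so 2NF is violated.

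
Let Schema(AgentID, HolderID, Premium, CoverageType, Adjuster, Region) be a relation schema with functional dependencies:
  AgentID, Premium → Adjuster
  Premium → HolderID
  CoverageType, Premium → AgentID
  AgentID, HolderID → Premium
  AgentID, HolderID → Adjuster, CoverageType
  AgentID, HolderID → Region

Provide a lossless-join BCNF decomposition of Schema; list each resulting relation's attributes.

{Adjuster, AgentID, CoverageType, Premium, Region}; {HolderID, Premium}

Candidate keys of the original relation: {AgentID, HolderID}, {AgentID, Premium}, {CoverageType, Premium}.
In {Adjuster, AgentID, CoverageType, HolderID, Premium, Region}, {Premium} is not a superkey ({Premium}⁺ restricted to this set is {HolderID, Premium}), so split on Premium → HolderID into {HolderID, Premium} and {Adjuster, AgentID, CoverageType, Premium, Region}.
{HolderID, Premium} has no BCNF violation.
{Adjuster, AgentID, CoverageType, Premium, Region} has no BCNF violation.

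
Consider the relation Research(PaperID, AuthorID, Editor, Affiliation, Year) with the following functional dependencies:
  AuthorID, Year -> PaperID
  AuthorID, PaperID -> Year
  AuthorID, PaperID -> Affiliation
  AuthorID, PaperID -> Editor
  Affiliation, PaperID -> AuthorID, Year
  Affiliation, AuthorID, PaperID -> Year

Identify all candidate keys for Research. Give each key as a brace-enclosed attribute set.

{Affiliation, PaperID}, {AuthorID, PaperID}, {AuthorID, Year}

Closure of {Affiliation, PaperID} is {Affiliation, AuthorID, Editor, PaperID, Year}, the whole schema; {Affiliation, PaperID} is a candidate key.
Closure of {AuthorID, PaperID} is {Affiliation, AuthorID, Editor, PaperID, Year}, the whole schema; {AuthorID, PaperID} is a candidate key.
Closure of {AuthorID, Year} is {Affiliation, AuthorID, Editor, PaperID, Year}, the whole schema; {AuthorID, Year} is a candidate key.
Any other superkey properly contains one of these, so there are no further candidate keys.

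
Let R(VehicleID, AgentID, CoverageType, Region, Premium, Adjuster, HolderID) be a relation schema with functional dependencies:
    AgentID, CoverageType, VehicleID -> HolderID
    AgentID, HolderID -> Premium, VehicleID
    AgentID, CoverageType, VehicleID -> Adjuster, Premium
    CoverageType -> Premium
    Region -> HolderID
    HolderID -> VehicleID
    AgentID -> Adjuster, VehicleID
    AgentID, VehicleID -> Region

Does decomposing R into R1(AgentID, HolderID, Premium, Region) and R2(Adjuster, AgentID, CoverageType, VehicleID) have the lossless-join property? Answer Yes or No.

The shared attributes are {AgentID} and {AgentID}⁺ = {Adjuster, AgentID, HolderID, Premium, Region, VehicleID}.
R1 is contained in that closure, so R1 ∩ R2 -> R1 holds and the join is lossless.

Yes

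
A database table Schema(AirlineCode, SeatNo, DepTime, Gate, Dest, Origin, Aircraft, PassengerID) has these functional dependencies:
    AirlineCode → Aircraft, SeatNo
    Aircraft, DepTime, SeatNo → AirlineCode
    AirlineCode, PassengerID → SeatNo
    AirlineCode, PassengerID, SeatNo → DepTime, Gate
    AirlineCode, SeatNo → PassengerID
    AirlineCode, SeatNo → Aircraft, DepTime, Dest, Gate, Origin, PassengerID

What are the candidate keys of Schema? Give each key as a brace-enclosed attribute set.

{Aircraft, DepTime, SeatNo}, {AirlineCode}

{AirlineCode}⁺ = {Aircraft, AirlineCode, DepTime, Dest, Gate, Origin, PassengerID, SeatNo} — all of the relation — so {AirlineCode} is a candidate key.
{Aircraft, DepTime, SeatNo}⁺ = {Aircraft, AirlineCode, DepTime, Dest, Gate, Origin, PassengerID, SeatNo} — all of the relation — so {Aircraft, DepTime, SeatNo} is a candidate key.
Any other superkey properly contains one of these, so there are no further candidate keys.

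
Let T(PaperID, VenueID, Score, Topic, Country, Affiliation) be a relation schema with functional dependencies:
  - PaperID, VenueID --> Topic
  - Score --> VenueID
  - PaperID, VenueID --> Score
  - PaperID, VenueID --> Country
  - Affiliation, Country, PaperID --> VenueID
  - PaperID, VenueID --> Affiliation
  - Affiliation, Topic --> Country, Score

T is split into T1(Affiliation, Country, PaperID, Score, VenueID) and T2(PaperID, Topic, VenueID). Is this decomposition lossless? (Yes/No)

The shared attributes are {PaperID, VenueID} and {PaperID, VenueID}⁺ = {Affiliation, Country, PaperID, Score, Topic, VenueID}.
This includes all of T1, so the common attributes are a superkey of T1 — the join is lossless.

Yes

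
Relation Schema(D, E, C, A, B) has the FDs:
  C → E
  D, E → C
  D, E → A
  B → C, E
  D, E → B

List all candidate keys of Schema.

{B, D}, {C, D}, {D, E}

{D} never appears on the right of any FD, so every key must include it.
{B, D}⁺ = {A, B, C, D, E}, which is every attribute, so {B, D} is a candidate key.
{C, D}⁺ = {A, B, C, D, E}, which is every attribute, so {C, D} is a candidate key.
{D, E}⁺ = {A, B, C, D, E}, which is every attribute, so {D, E} is a candidate key.
No proper subset of any of these is a key, and no other minimal superkey exists.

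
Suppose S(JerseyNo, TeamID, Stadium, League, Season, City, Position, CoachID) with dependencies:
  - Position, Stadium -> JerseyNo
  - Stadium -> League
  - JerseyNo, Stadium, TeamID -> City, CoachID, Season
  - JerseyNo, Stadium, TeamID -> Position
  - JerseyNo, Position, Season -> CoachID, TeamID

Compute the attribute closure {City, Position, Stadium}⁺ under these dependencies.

Start with {City, Position, Stadium}.
Position, Stadium -> JerseyNo applies; add {JerseyNo} → now {City, JerseyNo, Position, Stadium}.
Stadium -> League applies; add {League} → now {City, JerseyNo, League, Position, Stadium}.
No further FD applies.

{City, JerseyNo, League, Position, Stadium}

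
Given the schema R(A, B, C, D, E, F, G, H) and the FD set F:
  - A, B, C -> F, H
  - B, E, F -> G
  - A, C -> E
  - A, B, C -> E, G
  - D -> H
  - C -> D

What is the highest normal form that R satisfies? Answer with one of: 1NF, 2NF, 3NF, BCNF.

1NF

Candidate key: {A, B, C}. Prime attributes: {A, B, C}.
B, E, F -> G: {B, E, F}⁺ = {B, E, F, G}, which is not all of the attributes, so the left side is not a superkey — BCNF is violated.
Because {G} is non-prime and the left side of B, E, F -> G is not a superkey, the relation is not in 3NF.
{C} is a proper subset of the key {A, B, C}, and {C}⁺ contains the non-prime attributes {D, H} — a partial dependency, so 2NF is violated.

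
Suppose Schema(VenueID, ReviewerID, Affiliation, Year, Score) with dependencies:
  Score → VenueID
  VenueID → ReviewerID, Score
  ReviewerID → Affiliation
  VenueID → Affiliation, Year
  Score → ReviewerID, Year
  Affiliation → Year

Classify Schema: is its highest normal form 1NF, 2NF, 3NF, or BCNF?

2NF

Candidate keys: {Score}, {VenueID}. Prime attributes: {Score, VenueID}.
For ReviewerID → Affiliation we have {ReviewerID}⁺ = {Affiliation, ReviewerID, Year}; {ReviewerID} is not a superkey, so BCNF fails.
ReviewerID → Affiliation determines the non-prime attribute {Affiliation} from a non-superkey — 3NF is violated.
Every candidate key is a single attribute, so no partial dependency is possible; 2NF holds.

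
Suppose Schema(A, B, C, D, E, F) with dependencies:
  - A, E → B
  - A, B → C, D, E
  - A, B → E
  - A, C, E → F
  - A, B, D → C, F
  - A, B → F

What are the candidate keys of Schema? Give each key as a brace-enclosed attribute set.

{A} never appears on the right of any FD, so every key must include it.
{A, B} is a candidate key since {A, B}⁺ = {A, B, C, D, E, F} covers every attribute.
{A, E} is a candidate key since {A, E}⁺ = {A, B, C, D, E, F} covers every attribute.
These are minimal and exhaustive — every other superkey contains one of them.

{A, B}, {A, E}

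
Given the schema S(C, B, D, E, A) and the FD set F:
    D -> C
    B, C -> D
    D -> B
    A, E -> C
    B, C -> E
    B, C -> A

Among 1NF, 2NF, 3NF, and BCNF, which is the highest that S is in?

3NF

Candidate keys: {A, B, E}, {B, C}, {D}. Prime attributes: {A, B, C, D, E}.
For A, E -> C we have {A, E}⁺ = {A, C, E}; {A, E} is not a superkey, so BCNF fails.
Its right-hand attributes {C} are all prime, as are those of every other non-superkey FD — the relation is in 3NF.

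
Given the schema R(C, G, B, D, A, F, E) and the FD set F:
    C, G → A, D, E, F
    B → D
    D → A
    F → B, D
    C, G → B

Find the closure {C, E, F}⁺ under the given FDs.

{A, B, C, D, E, F}

Start with {C, E, F}.
F → B, D applies; add {B, D} → now {B, C, D, E, F}.
D → A applies; add {A} → now {A, B, C, D, E, F}.
No further FD applies.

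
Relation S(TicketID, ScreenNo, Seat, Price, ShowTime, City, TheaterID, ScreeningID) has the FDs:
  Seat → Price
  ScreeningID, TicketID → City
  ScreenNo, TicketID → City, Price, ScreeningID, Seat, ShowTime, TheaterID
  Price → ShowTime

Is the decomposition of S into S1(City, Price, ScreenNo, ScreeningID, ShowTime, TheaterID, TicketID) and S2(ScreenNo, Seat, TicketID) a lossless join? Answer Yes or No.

S1 ∩ S2 = {ScreenNo, TicketID}; its closure under F is {City, Price, ScreenNo, ScreeningID, Seat, ShowTime, TheaterID, TicketID}.
This includes all of S1, so the common attributes are a superkey of S1 — the join is lossless.

Yes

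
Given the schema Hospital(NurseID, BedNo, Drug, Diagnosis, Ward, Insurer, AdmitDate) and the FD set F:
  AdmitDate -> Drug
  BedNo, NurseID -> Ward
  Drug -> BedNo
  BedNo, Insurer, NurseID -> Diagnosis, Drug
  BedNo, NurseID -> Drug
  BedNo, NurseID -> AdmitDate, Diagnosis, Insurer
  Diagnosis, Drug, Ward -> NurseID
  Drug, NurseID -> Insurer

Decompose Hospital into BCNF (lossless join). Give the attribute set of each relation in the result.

{AdmitDate, Diagnosis, Insurer, NurseID, Ward}; {AdmitDate, Drug}; {BedNo, Drug}

Candidate keys of the original relation: {AdmitDate, Diagnosis, Ward}, {AdmitDate, NurseID}, {BedNo, NurseID}, {Diagnosis, Drug, Ward}, {Drug, NurseID}.
In {AdmitDate, BedNo, Diagnosis, Drug, Insurer, NurseID, Ward}, {AdmitDate} is not a superkey ({AdmitDate}⁺ restricted to this set is {AdmitDate, BedNo, Drug}), so split on AdmitDate -> BedNo, Drug into {AdmitDate, BedNo, Drug} and {AdmitDate, Diagnosis, Insurer, NurseID, Ward}.
In {AdmitDate, BedNo, Drug}, {Drug} is not a superkey ({Drug}⁺ restricted to this set is {BedNo, Drug}), so split on Drug -> BedNo into {BedNo, Drug} and {AdmitDate, Drug}.
{BedNo, Drug}: every determinant is a superkey — BCNF.
{AdmitDate, Drug}: every determinant is a superkey — BCNF.
{AdmitDate, Diagnosis, Insurer, NurseID, Ward}: every determinant is a superkey — BCNF.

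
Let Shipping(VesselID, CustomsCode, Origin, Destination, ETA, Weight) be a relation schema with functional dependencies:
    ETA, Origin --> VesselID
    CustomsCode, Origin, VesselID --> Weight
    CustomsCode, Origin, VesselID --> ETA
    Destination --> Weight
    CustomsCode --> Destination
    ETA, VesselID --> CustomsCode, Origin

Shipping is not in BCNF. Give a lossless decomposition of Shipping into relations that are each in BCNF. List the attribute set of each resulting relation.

Candidate keys of the original relation: {CustomsCode, Origin, VesselID}, {ETA, Origin}, {ETA, VesselID}.
Within {CustomsCode, Destination, ETA, Origin, VesselID, Weight}: {Destination}⁺ ∩ {CustomsCode, Destination, ETA, Origin, VesselID, Weight} = {Destination, Weight}, not the whole set, so Destination --> Weight violates BCNF; decompose into {Destination, Weight} and {CustomsCode, Destination, ETA, Origin, VesselID}.
{Destination, Weight}: every determinant is a superkey — BCNF.
Within {CustomsCode, Destination, ETA, Origin, VesselID}: {CustomsCode}⁺ ∩ {CustomsCode, Destination, ETA, Origin, VesselID} = {CustomsCode, Destination}, not the whole set, so CustomsCode --> Destination violates BCNF; decompose into {CustomsCode, Destination} and {CustomsCode, ETA, Origin, VesselID}.
{CustomsCode, Destination}: every determinant is a superkey — BCNF.
{CustomsCode, ETA, Origin, VesselID}: every determinant is a superkey — BCNF.

{CustomsCode, Destination}; {CustomsCode, ETA, Origin, VesselID}; {Destination, Weight}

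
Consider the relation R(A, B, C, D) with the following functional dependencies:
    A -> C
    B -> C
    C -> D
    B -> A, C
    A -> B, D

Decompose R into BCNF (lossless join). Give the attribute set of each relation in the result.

Candidate keys of the original relation: {A}, {B}.
Within {A, B, C, D}: {C}⁺ ∩ {A, B, C, D} = {C, D}, not the whole set, so C -> D violates BCNF; decompose into {C, D} and {A, B, C}.
{C, D}: every determinant is a superkey — BCNF.
{A, B, C}: every determinant is a superkey — BCNF.

{A, B, C}; {C, D}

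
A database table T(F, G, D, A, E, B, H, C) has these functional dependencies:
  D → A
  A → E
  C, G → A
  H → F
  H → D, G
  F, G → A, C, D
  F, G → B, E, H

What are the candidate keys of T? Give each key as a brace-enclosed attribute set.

{F, G}, {H}

Closure of {H} is {A, B, C, D, E, F, G, H}, the whole schema; {H} is a candidate key.
Closure of {F, G} is {A, B, C, D, E, F, G, H}, the whole schema; {F, G} is a candidate key.
These are minimal and exhaustive — every other superkey contains one of them.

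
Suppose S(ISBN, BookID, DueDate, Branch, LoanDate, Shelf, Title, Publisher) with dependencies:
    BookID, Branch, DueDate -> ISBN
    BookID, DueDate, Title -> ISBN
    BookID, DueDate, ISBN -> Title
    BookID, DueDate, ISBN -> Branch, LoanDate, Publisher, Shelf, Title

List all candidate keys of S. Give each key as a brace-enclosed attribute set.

{BookID, Branch, DueDate}, {BookID, DueDate, ISBN}, {BookID, DueDate, Title}

{BookID, DueDate} never appear on the right of any FD, so every key must include all of them.
{BookID, Branch, DueDate}⁺ = {BookID, Branch, DueDate, ISBN, LoanDate, Publisher, Shelf, Title}, which is every attribute, so {BookID, Branch, DueDate} is a candidate key.
{BookID, DueDate, ISBN}⁺ = {BookID, Branch, DueDate, ISBN, LoanDate, Publisher, Shelf, Title}, which is every attribute, so {BookID, DueDate, ISBN} is a candidate key.
{BookID, DueDate, Title}⁺ = {BookID, Branch, DueDate, ISBN, LoanDate, Publisher, Shelf, Title}, which is every attribute, so {BookID, DueDate, Title} is a candidate key.
Any other superkey properly contains one of these, so there are no further candidate keys.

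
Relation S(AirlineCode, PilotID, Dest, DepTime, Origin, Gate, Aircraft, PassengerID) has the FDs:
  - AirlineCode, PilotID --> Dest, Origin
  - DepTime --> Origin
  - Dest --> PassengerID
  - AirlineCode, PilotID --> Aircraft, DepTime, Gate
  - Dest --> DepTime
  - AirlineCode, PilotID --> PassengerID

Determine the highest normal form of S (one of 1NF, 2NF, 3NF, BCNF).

Candidate key: {AirlineCode, PilotID}. Prime attributes: {AirlineCode, PilotID}.
For DepTime --> Origin we have {DepTime}⁺ = {DepTime, Origin}; {DepTime} is not a superkey, so BCNF fails.
DepTime --> Origin determines the non-prime attribute {Origin} from a non-superkey — 3NF is violated.
Checking every proper subset of each key, none determines a non-prime attribute — 2NF is satisfied.

2NF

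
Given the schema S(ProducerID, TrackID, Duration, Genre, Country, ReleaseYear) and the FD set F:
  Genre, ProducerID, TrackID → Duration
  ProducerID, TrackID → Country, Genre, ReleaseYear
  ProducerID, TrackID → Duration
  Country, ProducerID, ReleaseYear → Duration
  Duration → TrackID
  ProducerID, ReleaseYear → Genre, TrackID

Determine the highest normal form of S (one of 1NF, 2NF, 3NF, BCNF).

3NF

Candidate keys: {Duration, ProducerID}, {ProducerID, ReleaseYear}, {ProducerID, TrackID}. Prime attributes: {Duration, ProducerID, ReleaseYear, TrackID}.
For Duration → TrackID we have {Duration}⁺ = {Duration, TrackID}; {Duration} is not a superkey, so BCNF fails.
Since {TrackID} ⊆ prime attributes and every other non-superkey FD also has a prime right side, the schema is in 3NF.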